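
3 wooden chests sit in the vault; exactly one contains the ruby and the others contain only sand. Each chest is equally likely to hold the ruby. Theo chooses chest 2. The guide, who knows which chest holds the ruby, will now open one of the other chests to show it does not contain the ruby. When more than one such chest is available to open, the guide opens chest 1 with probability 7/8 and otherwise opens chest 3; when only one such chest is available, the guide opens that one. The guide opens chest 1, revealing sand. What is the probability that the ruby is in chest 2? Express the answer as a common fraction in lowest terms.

7/15

Consider each possible location of the ruby in turn.
If it is in chest 1 (prior 1/3): the guide opened chest 1, so this case is ruled out; weight (1/3)·0 = 0.
If it is in chest 2 (prior 1/3): chest 1 is available, opened with probability 7/8; weight (1/3)·(7/8) = 7/24.
If it is in chest 3 (prior 1/3): only chest 1 is available, probability 1; weight (1/3)·1 = 1/3.
The weights sum to 5/8.
So P(the ruby in chest 2 | the guide opened chest 1) = (7/24) / (5/8) = 7/15.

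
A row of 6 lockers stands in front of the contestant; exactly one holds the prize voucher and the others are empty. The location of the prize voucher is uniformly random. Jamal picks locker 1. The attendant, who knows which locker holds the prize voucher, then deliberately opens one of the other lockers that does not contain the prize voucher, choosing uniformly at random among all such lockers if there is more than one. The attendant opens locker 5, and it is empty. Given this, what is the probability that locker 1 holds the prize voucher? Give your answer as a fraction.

Condition on the true location of the prize voucher.
If it is in locker 1 (prior 1/6): the attendant has 5 equally likely choices, so probability 1/5; weight (1/6)·(1/5) = 1/30.
If it is in any of lockers 2, 3, 4, and 6 (prior 1/6 each): the attendant has 4 equally likely choices, so probability 1/4; weight (1/6)·(1/4) = 1/24 each.
If it is in locker 5 (prior 1/6): the attendant opened locker 5, so this case is ruled out; weight (1/6)·0 = 0.
The weights sum to 1/5.
So P(the prize voucher in locker 1 | the attendant opened locker 5) = (1/30) / (1/5) = 1/6.

1/6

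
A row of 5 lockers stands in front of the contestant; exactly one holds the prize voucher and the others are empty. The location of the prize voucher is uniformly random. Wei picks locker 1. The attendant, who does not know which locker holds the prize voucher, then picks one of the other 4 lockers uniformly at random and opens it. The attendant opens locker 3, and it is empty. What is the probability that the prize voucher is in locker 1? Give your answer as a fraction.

1/4

Because the attendant chose which locker to open without knowing where the prize voucher is, the choice is independent of the prize location. Learning that locker 3 does not hold the prize voucher simply rules out that one location and leaves the remaining 4 lockers still equally likely by symmetry.
So P(the prize voucher in locker 1) = 1/4.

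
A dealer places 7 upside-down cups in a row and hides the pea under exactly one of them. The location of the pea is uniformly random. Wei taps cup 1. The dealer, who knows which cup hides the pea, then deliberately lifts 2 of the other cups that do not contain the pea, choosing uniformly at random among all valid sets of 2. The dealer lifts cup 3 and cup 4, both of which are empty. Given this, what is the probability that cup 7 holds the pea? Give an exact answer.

3/14

Consider each possible location of the pea in turn.
If it is under cup 1 (prior 1/7): the dealer has 15 equally likely choices, so probability 1/15; weight (1/7)·(1/15) = 1/105.
If it is under any of cups 2, 5, 6, and 7 (prior 1/7 each): the dealer has 10 equally likely choices, so probability 1/10; weight (1/7)·(1/10) = 1/70 each.
If it is under either of cups 3 and 4 (prior 1/7 each): that cup was opened and seen not to hold the prize — ruled out; weight (1/7)·0 = 0 each.
The weights sum to 1/15.
So P(the pea under cup 7 | the dealer opened cup 3 and cup 4) = (1/70) / (1/15) = 3/14.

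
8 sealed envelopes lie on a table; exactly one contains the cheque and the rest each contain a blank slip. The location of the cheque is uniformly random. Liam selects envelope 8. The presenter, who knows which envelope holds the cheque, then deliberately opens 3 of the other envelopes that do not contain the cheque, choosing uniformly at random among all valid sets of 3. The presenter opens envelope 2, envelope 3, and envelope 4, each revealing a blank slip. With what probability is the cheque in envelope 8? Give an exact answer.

Apply Bayes' rule, conditioning on where the cheque actually is.
If it is in any of envelopes 1, 5, 6, and 7 (prior 1/8 each): the presenter has 20 equally likely choices, so probability 1/20; weight (1/8)·(1/20) = 1/160 each.
If it is in any of envelopes 2, 3, and 4 (prior 1/8 each): that envelope was opened and seen not to hold the prize — ruled out; weight (1/8)·0 = 0 each.
If it is in envelope 8 (prior 1/8): the presenter has 35 equally likely choices, so probability 1/35; weight (1/8)·(1/35) = 1/280.
The weights sum to 1/35.
So P(the cheque in envelope 8 | the presenter opened envelope 2, envelope 3, and envelope 4) = (1/280) / (1/35) = 1/8.

1/8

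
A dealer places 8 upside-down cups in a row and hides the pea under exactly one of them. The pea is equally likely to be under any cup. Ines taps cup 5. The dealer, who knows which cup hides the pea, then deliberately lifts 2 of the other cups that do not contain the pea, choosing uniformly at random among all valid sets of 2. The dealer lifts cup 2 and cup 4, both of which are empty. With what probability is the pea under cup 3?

7/40

Apply Bayes' rule, conditioning on where the pea actually is.
If it is under any of cups 1, 3, 6, 7, and 8 (prior 1/8 each): the dealer has 15 equally likely choices, so probability 1/15; weight (1/8)·(1/15) = 1/120 each.
If it is under either of cups 2 and 4 (prior 1/8 each): that cup was opened and seen not to hold the prize — ruled out; weight (1/8)·0 = 0 each.
If it is under cup 5 (prior 1/8): the dealer has 21 equally likely choices, so probability 1/21; weight (1/8)·(1/21) = 1/168.
The weights sum to 1/21.
So P(the pea under cup 3 | the dealer opened cup 2 and cup 4) = (1/120) / (1/21) = 7/40.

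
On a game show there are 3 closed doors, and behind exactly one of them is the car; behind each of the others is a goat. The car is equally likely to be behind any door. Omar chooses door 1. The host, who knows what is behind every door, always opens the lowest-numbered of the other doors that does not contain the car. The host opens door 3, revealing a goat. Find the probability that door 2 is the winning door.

Condition on the true location of the car.
If it is behind door 1 (prior 1/3): the host would have opened door 2 instead, probability 0; weight (1/3)·0 = 0.
If it is behind door 2 (prior 1/3): door 3 is the lowest-numbered option available, probability 1; weight (1/3)·1 = 1/3.
If it is behind door 3 (prior 1/3): the host opened door 3, so this case is ruled out; weight (1/3)·0 = 0.
The weights sum to 1/3.
So P(the car behind door 2 | the host opened door 3) = (1/3) / (1/3) = 1.

1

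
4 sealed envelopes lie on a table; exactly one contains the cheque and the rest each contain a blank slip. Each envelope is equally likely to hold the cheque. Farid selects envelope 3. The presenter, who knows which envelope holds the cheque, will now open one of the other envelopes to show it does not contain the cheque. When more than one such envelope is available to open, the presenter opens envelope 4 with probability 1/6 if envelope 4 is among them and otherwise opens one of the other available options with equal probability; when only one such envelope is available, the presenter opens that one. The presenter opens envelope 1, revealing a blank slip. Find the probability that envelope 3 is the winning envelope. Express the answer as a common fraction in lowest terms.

Apply Bayes' rule, conditioning on where the cheque actually is.
If it is in envelope 1 (prior 1/4): the presenter opened envelope 1, so this case is ruled out; weight (1/4)·0 = 0.
If it is in envelope 2 (prior 1/4): envelope 4 is available but not opened, probability 5/6; weight (1/4)·(5/6) = 5/24.
If it is in envelope 3 (prior 1/4): envelope 4 is available but not opened; envelope 1 gets probability (1 − 1/6)/2 = 5/12; weight (1/4)·(5/12) = 5/48.
If it is in envelope 4 (prior 1/4): envelope 4 holds the prize so is unavailable; the presenter chooses uniformly among the 2 others, probability 1/2; weight (1/4)·(1/2) = 1/8.
The weights sum to 7/16.
So P(the cheque in envelope 3 | the presenter opened envelope 1) = (5/48) / (7/16) = 5/21.

5/21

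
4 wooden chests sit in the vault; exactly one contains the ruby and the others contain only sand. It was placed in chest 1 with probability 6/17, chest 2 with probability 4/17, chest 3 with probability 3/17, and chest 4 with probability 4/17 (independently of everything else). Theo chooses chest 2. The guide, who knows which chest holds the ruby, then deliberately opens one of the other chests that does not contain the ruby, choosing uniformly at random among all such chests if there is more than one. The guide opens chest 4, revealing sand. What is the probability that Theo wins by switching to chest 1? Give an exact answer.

18/35

Consider each possible location of the ruby in turn.
If it is in chest 1 (prior 6/17): the guide has 2 equally likely choices, so probability 1/2; weight (6/17)·(1/2) = 3/17.
If it is in chest 2 (prior 4/17): the guide has 3 equally likely choices, so probability 1/3; weight (4/17)·(1/3) = 4/51.
If it is in chest 3 (prior 3/17): the guide has 2 equally likely choices, so probability 1/2; weight (3/17)·(1/2) = 3/34.
If it is in chest 4 (prior 4/17): the guide opened chest 4, so this case is ruled out; weight (4/17)·0 = 0.
The weights sum to 35/102.
So P(the ruby in chest 1 | the guide opened chest 4) = (3/17) / (35/102) = 18/35.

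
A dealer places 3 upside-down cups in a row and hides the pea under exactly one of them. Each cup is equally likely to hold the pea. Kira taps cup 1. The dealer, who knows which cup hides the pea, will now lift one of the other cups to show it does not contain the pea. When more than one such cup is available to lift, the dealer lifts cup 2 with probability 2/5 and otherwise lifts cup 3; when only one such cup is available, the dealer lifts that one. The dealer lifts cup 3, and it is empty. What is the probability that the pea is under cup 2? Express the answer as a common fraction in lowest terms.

5/8

Condition on the true location of the pea.
If it is under cup 1 (prior 1/3): cup 2 is available but not opened, probability 3/5; weight (1/3)·(3/5) = 1/5.
If it is under cup 2 (prior 1/3): only cup 3 is available, probability 1; weight (1/3)·1 = 1/3.
If it is under cup 3 (prior 1/3): the dealer opened cup 3, so this case is ruled out; weight (1/3)·0 = 0.
The weights sum to 8/15.
So P(the pea under cup 2 | the dealer opened cup 3) = (1/3) / (8/15) = 5/8.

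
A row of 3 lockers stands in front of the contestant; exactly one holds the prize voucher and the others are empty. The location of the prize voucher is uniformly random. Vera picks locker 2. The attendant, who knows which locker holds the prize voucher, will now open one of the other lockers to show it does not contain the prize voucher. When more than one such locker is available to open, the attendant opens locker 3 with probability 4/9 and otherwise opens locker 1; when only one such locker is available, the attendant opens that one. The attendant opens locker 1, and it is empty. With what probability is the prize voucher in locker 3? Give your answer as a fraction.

Consider each possible location of the prize voucher in turn.
If it is in locker 1 (prior 1/3): the attendant opened locker 1, so this case is ruled out; weight (1/3)·0 = 0.
If it is in locker 2 (prior 1/3): locker 3 is available but not opened, probability 5/9; weight (1/3)·(5/9) = 5/27.
If it is in locker 3 (prior 1/3): only locker 1 is available, probability 1; weight (1/3)·1 = 1/3.
The weights sum to 14/27.
So P(the prize voucher in locker 3 | the attendant opened locker 1) = (1/3) / (14/27) = 9/14.

9/14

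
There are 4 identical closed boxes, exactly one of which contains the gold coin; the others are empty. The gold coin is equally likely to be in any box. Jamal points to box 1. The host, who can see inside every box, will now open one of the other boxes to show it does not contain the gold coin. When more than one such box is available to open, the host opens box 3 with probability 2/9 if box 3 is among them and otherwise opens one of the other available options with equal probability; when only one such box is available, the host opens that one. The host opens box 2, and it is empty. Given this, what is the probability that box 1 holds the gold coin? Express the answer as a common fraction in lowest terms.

7/30

Apply Bayes' rule, conditioning on where the gold coin actually is.
If it is in box 1 (prior 1/4): box 3 is available but not opened; box 2 gets probability (1 − 2/9)/2 = 7/18; weight (1/4)·(7/18) = 7/72.
If it is in box 2 (prior 1/4): the host opened box 2, so this case is ruled out; weight (1/4)·0 = 0.
If it is in box 3 (prior 1/4): box 3 holds the prize so is unavailable; the host chooses uniformly among the 2 others, probability 1/2; weight (1/4)·(1/2) = 1/8.
If it is in box 4 (prior 1/4): box 3 is available but not opened, probability 7/9; weight (1/4)·(7/9) = 7/36.
The weights sum to 5/12.
So P(the gold coin in box 1 | the host opened box 2) = (7/72) / (5/12) = 7/30.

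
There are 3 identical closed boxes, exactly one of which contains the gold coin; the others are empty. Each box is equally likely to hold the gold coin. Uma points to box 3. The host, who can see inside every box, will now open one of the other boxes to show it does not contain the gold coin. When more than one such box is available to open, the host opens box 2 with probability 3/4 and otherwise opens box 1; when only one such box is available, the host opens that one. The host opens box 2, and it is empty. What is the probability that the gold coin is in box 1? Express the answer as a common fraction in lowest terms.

Consider each possible location of the gold coin in turn.
If it is in box 1 (prior 1/3): only box 2 is available, probability 1; weight (1/3)·1 = 1/3.
If it is in box 2 (prior 1/3): the host opened box 2, so this case is ruled out; weight (1/3)·0 = 0.
If it is in box 3 (prior 1/3): box 2 is available, opened with probability 3/4; weight (1/3)·(3/4) = 1/4.
The weights sum to 7/12.
So P(the gold coin in box 1 | the host opened box 2) = (1/3) / (7/12) = 4/7.

4/7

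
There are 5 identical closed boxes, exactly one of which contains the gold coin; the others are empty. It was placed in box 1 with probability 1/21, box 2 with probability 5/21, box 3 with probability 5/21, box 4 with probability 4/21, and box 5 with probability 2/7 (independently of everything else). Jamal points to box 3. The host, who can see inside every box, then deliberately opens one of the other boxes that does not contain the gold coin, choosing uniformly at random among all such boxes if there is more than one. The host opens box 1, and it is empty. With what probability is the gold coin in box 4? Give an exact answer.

16/75

Condition on the true location of the gold coin.
If it is in box 1 (prior 1/21): the host opened box 1, so this case is ruled out; weight (1/21)·0 = 0.
If it is in box 2 (prior 5/21): the host has 3 equally likely choices, so probability 1/3; weight (5/21)·(1/3) = 5/63.
If it is in box 3 (prior 5/21): the host has 4 equally likely choices, so probability 1/4; weight (5/21)·(1/4) = 5/84.
If it is in box 4 (prior 4/21): the host has 3 equally likely choices, so probability 1/3; weight (4/21)·(1/3) = 4/63.
If it is in box 5 (prior 2/7): the host has 3 equally likely choices, so probability 1/3; weight (2/7)·(1/3) = 2/21.
The weights sum to 25/84.
So P(the gold coin in box 4 | the host opened box 1) = (4/63) / (25/84) = 16/75.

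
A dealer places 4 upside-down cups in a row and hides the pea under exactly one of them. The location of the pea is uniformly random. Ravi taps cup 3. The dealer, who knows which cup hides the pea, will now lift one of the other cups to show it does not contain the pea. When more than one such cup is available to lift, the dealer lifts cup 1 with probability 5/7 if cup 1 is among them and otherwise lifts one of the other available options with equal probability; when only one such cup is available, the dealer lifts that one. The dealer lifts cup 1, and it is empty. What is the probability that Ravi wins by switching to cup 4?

Apply Bayes' rule, conditioning on where the pea actually is.
If it is under cup 1 (prior 1/4): the dealer opened cup 1, so this case is ruled out; weight (1/4)·0 = 0.
If it is under any of cups 2, 3, and 4 (prior 1/4 each): cup 1 is available, opened with probability 5/7; weight (1/4)·(5/7) = 5/28 each.
The weights sum to 15/28.
So P(the pea under cup 4 | the dealer opened cup 1) = (5/28) / (15/28) = 1/3.

1/3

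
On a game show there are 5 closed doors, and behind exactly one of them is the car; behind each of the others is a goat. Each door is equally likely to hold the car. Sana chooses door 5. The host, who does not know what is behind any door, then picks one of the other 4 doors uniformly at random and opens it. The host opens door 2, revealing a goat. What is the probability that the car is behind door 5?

Consider each possible location of the car in turn.
If it is behind any of doors 1, 3, 4, and 5 (prior 1/5 each): the host picks door 2 with probability 1/4 regardless, and it is not the prize; weight (1/5)·(1/4) = 1/20 each.
If it is behind door 2 (prior 1/5): the host opened door 2, so this case is ruled out; weight (1/5)·0 = 0.
The weights sum to 1/5.
So P(the car behind door 5 | the host opened door 2) = (1/20) / (1/5) = 1/4.

1/4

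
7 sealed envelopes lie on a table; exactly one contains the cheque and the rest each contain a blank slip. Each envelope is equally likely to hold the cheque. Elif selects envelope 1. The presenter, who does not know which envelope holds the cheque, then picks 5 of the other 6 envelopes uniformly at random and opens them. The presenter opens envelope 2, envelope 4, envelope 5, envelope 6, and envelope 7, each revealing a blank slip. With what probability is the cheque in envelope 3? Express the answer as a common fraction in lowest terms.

1/2

Consider each possible location of the cheque in turn.
If it is in either of envelopes 1 and 3 (prior 1/7 each): the presenter picks exactly this set with probability 1/6 regardless, and none is the prize; weight (1/7)·(1/6) = 1/42 each.
If it is in any of envelopes 2, 4, 5, 6, and 7 (prior 1/7 each): that envelope was opened and seen not to hold the prize — ruled out; weight (1/7)·0 = 0 each.
The weights sum to 1/21.
So P(the cheque in envelope 3 | the presenter opened envelope 2, envelope 4, envelope 5, envelope 6, and envelope 7) = (1/42) / (1/21) = 1/2.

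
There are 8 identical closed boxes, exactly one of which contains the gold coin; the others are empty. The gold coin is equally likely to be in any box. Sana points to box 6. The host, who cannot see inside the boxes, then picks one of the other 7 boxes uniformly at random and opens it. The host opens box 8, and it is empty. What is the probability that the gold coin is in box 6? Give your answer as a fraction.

1/7

Because the host chose which box to open without knowing where the gold coin is, the choice is independent of the prize location. Learning that box 8 does not hold the gold coin simply rules out that one location and leaves the remaining 7 boxes still equally likely by symmetry.
So P(the gold coin in box 6) = 1/7.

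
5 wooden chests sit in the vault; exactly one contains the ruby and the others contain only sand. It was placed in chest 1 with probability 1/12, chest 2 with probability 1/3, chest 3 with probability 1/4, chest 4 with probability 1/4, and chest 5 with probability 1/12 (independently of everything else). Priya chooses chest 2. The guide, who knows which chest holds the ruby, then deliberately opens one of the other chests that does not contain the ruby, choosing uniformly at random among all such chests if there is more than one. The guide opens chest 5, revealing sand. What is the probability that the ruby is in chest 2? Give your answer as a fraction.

3/10

Apply Bayes' rule, conditioning on where the ruby actually is.
If it is in chest 1 (prior 1/12): the guide has 3 equally likely choices, so probability 1/3; weight (1/12)·(1/3) = 1/36.
If it is in chest 2 (prior 1/3): the guide has 4 equally likely choices, so probability 1/4; weight (1/3)·(1/4) = 1/12.
If it is in either of chests 3 and 4 (prior 1/4 each): the guide has 3 equally likely choices, so probability 1/3; weight (1/4)·(1/3) = 1/12 each.
If it is in chest 5 (prior 1/12): the guide opened chest 5, so this case is ruled out; weight (1/12)·0 = 0.
The weights sum to 5/18.
So P(the ruby in chest 2 | the guide opened chest 5) = (1/12) / (5/18) = 3/10.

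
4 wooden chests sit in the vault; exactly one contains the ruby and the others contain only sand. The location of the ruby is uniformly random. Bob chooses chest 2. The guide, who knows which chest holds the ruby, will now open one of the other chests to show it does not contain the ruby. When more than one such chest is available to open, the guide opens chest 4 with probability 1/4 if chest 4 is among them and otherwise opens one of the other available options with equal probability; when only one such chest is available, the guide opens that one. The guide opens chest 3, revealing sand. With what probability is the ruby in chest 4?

Apply Bayes' rule, conditioning on where the ruby actually is.
If it is in chest 1 (prior 1/4): chest 4 is available but not opened, probability 3/4; weight (1/4)·(3/4) = 3/16.
If it is in chest 2 (prior 1/4): chest 4 is available but not opened; chest 3 gets probability (1 − 1/4)/2 = 3/8; weight (1/4)·(3/8) = 3/32.
If it is in chest 3 (prior 1/4): the guide opened chest 3, so this case is ruled out; weight (1/4)·0 = 0.
If it is in chest 4 (prior 1/4): chest 4 holds the prize so is unavailable; the guide chooses uniformly among the 2 others, probability 1/2; weight (1/4)·(1/2) = 1/8.
The weights sum to 13/32.
So P(the ruby in chest 4 | the guide opened chest 3) = (1/8) / (13/32) = 4/13.

4/13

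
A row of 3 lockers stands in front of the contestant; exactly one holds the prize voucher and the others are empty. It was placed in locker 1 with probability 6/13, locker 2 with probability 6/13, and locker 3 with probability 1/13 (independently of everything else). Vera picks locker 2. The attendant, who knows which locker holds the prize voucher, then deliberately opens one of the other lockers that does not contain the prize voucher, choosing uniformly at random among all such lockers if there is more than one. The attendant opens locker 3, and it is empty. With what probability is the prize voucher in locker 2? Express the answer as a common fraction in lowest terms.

1/3

Apply Bayes' rule, conditioning on where the prize voucher actually is.
If it is in locker 1 (prior 6/13): the attendant has no choice, probability 1; weight (6/13)·1 = 6/13.
If it is in locker 2 (prior 6/13): the attendant has 2 equally likely choices, so probability 1/2; weight (6/13)·(1/2) = 3/13.
If it is in locker 3 (prior 1/13): the attendant opened locker 3, so this case is ruled out; weight (1/13)·0 = 0.
The weights sum to 9/13.
So P(the prize voucher in locker 2 | the attendant opened locker 3) = (3/13) / (9/13) = 1/3.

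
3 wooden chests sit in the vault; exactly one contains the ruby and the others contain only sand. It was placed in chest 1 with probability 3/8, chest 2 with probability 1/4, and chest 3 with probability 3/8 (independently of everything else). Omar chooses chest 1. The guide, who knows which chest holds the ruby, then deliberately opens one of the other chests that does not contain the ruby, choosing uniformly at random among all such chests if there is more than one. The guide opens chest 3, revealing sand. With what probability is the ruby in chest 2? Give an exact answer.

Apply Bayes' rule, conditioning on where the ruby actually is.
If it is in chest 1 (prior 3/8): the guide has 2 equally likely choices, so probability 1/2; weight (3/8)·(1/2) = 3/16.
If it is in chest 2 (prior 1/4): the guide has no choice, probability 1; weight (1/4)·1 = 1/4.
If it is in chest 3 (prior 3/8): the guide opened chest 3, so this case is ruled out; weight (3/8)·0 = 0.
The weights sum to 7/16.
So P(the ruby in chest 2 | the guide opened chest 3) = (1/4) / (7/16) = 4/7.

4/7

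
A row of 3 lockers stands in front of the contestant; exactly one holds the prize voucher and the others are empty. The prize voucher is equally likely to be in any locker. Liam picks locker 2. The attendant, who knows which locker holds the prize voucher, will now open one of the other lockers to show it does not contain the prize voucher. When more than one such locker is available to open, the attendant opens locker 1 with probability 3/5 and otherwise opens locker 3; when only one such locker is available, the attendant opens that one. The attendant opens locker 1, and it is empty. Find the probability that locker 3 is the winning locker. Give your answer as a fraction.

Apply Bayes' rule, conditioning on where the prize voucher actually is.
If it is in locker 1 (prior 1/3): the attendant opened locker 1, so this case is ruled out; weight (1/3)·0 = 0.
If it is in locker 2 (prior 1/3): locker 1 is available, opened with probability 3/5; weight (1/3)·(3/5) = 1/5.
If it is in locker 3 (prior 1/3): only locker 1 is available, probability 1; weight (1/3)·1 = 1/3.
The weights sum to 8/15.
So P(the prize voucher in locker 3 | the attendant opened locker 1) = (1/3) / (8/15) = 5/8.

5/8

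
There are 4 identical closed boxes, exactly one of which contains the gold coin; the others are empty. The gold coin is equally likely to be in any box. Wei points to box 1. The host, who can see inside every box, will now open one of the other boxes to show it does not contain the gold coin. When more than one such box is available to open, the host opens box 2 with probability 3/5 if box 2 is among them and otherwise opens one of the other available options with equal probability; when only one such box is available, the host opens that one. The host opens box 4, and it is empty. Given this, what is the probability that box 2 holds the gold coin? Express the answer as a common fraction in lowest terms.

5/11

Consider each possible location of the gold coin in turn.
If it is in box 1 (prior 1/4): box 2 is available but not opened; box 4 gets probability (1 − 3/5)/2 = 1/5; weight (1/4)·(1/5) = 1/20.
If it is in box 2 (prior 1/4): box 2 holds the prize so is unavailable; the host chooses uniformly among the 2 others, probability 1/2; weight (1/4)·(1/2) = 1/8.
If it is in box 3 (prior 1/4): box 2 is available but not opened, probability 2/5; weight (1/4)·(2/5) = 1/10.
If it is in box 4 (prior 1/4): the host opened box 4, so this case is ruled out; weight (1/4)·0 = 0.
The weights sum to 11/40.
So P(the gold coin in box 2 | the host opened box 4) = (1/8) / (11/40) = 5/11.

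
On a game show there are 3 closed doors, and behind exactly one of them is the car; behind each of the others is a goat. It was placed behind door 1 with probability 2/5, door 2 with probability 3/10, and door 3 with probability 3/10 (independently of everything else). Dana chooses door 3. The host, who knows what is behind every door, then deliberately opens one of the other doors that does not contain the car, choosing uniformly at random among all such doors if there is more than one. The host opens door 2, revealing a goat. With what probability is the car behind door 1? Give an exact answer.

Condition on the true location of the car.
If it is behind door 1 (prior 2/5): the host has no choice, probability 1; weight (2/5)·1 = 2/5.
If it is behind door 2 (prior 3/10): the host opened door 2, so this case is ruled out; weight (3/10)·0 = 0.
If it is behind door 3 (prior 3/10): the host has 2 equally likely choices, so probability 1/2; weight (3/10)·(1/2) = 3/20.
The weights sum to 11/20.
So P(the car behind door 1 | the host opened door 2) = (2/5) / (11/20) = 8/11.

8/11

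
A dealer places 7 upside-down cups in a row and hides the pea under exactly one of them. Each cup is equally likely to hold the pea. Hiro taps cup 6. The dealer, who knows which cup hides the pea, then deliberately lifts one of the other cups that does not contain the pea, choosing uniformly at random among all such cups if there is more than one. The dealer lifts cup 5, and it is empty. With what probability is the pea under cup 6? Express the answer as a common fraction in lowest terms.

1/7

Apply Bayes' rule, conditioning on where the pea actually is.
If it is under any of cups 1, 2, 3, 4, and 7 (prior 1/7 each): the dealer has 5 equally likely choices, so probability 1/5; weight (1/7)·(1/5) = 1/35 each.
If it is under cup 5 (prior 1/7): the dealer opened cup 5, so this case is ruled out; weight (1/7)·0 = 0.
If it is under cup 6 (prior 1/7): the dealer has 6 equally likely choices, so probability 1/6; weight (1/7)·(1/6) = 1/42.
The weights sum to 1/6.
So P(the pea under cup 6 | the dealer opened cup 5) = (1/42) / (1/6) = 1/7.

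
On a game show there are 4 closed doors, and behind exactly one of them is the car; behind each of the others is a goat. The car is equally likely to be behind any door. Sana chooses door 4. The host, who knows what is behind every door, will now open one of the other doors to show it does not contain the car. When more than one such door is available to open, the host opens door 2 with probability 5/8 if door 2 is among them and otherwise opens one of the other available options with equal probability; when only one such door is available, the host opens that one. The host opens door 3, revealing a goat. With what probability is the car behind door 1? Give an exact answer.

Condition on the true location of the car.
If it is behind door 1 (prior 1/4): door 2 is available but not opened, probability 3/8; weight (1/4)·(3/8) = 3/32.
If it is behind door 2 (prior 1/4): door 2 holds the prize so is unavailable; the host chooses uniformly among the 2 others, probability 1/2; weight (1/4)·(1/2) = 1/8.
If it is behind door 3 (prior 1/4): the host opened door 3, so this case is ruled out; weight (1/4)·0 = 0.
If it is behind door 4 (prior 1/4): door 2 is available but not opened; door 3 gets probability (1 − 5/8)/2 = 3/16; weight (1/4)·(3/16) = 3/64.
The weights sum to 17/64.
So P(the car behind door 1 | the host opened door 3) = (3/32) / (17/64) = 6/17.

6/17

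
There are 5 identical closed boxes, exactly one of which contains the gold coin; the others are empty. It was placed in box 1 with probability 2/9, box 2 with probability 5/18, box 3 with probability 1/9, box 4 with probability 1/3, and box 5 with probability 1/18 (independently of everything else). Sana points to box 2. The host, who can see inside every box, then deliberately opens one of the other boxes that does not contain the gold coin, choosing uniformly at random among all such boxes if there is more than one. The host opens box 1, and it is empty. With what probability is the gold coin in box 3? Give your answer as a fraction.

Condition on the true location of the gold coin.
If it is in box 1 (prior 2/9): the host opened box 1, so this case is ruled out; weight (2/9)·0 = 0.
If it is in box 2 (prior 5/18): the host has 4 equally likely choices, so probability 1/4; weight (5/18)·(1/4) = 5/72.
If it is in box 3 (prior 1/9): the host has 3 equally likely choices, so probability 1/3; weight (1/9)·(1/3) = 1/27.
If it is in box 4 (prior 1/3): the host has 3 equally likely choices, so probability 1/3; weight (1/3)·(1/3) = 1/9.
If it is in box 5 (prior 1/18): the host has 3 equally likely choices, so probability 1/3; weight (1/18)·(1/3) = 1/54.
The weights sum to 17/72.
So P(the gold coin in box 3 | the host opened box 1) = (1/27) / (17/72) = 8/51.

8/51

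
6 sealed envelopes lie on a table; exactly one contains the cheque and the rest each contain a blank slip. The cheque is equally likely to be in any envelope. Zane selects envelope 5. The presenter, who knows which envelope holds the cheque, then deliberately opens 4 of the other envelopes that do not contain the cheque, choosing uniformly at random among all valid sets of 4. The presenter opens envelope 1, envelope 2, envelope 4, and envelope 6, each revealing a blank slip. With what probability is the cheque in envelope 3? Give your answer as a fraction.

Apply Bayes' rule, conditioning on where the cheque actually is.
If it is in any of envelopes 1, 2, 4, and 6 (prior 1/6 each): that envelope was opened and seen not to hold the prize — ruled out; weight (1/6)·0 = 0 each.
If it is in envelope 3 (prior 1/6): the presenter has no choice, probability 1; weight (1/6)·1 = 1/6.
If it is in envelope 5 (prior 1/6): the presenter has 5 equally likely choices, so probability 1/5; weight (1/6)·(1/5) = 1/30.
The weights sum to 1/5.
So P(the cheque in envelope 3 | the presenter opened envelope 1, envelope 2, envelope 4, and envelope 6) = (1/6) / (1/5) = 5/6.

5/6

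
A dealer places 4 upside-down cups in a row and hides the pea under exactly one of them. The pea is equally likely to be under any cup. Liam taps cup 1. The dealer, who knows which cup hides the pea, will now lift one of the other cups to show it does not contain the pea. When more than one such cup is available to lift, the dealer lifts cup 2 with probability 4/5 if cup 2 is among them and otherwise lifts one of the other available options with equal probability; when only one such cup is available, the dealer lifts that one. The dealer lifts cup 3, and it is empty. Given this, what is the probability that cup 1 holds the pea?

1/8

Consider each possible location of the pea in turn.
If it is under cup 1 (prior 1/4): cup 2 is available but not opened; cup 3 gets probability (1 − 4/5)/2 = 1/10; weight (1/4)·(1/10) = 1/40.
If it is under cup 2 (prior 1/4): cup 2 holds the prize so is unavailable; the dealer chooses uniformly among the 2 others, probability 1/2; weight (1/4)·(1/2) = 1/8.
If it is under cup 3 (prior 1/4): the dealer opened cup 3, so this case is ruled out; weight (1/4)·0 = 0.
If it is under cup 4 (prior 1/4): cup 2 is available but not opened, probability 1/5; weight (1/4)·(1/5) = 1/20.
The weights sum to 1/5.
So P(the pea under cup 1 | the dealer opened cup 3) = (1/40) / (1/5) = 1/8.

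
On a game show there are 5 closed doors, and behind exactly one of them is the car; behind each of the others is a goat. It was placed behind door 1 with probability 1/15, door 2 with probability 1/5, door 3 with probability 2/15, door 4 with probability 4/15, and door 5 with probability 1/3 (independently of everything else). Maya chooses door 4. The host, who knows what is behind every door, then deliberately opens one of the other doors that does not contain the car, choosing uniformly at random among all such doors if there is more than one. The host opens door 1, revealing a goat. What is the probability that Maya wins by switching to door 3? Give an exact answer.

2/13

Consider each possible location of the car in turn.
If it is behind door 1 (prior 1/15): the host opened door 1, so this case is ruled out; weight (1/15)·0 = 0.
If it is behind door 2 (prior 1/5): the host has 3 equally likely choices, so probability 1/3; weight (1/5)·(1/3) = 1/15.
If it is behind door 3 (prior 2/15): the host has 3 equally likely choices, so probability 1/3; weight (2/15)·(1/3) = 2/45.
If it is behind door 4 (prior 4/15): the host has 4 equally likely choices, so probability 1/4; weight (4/15)·(1/4) = 1/15.
If it is behind door 5 (prior 1/3): the host has 3 equally likely choices, so probability 1/3; weight (1/3)·(1/3) = 1/9.
The weights sum to 13/45.
So P(the car behind door 3 | the host opened door 1) = (2/45) / (13/45) = 2/13.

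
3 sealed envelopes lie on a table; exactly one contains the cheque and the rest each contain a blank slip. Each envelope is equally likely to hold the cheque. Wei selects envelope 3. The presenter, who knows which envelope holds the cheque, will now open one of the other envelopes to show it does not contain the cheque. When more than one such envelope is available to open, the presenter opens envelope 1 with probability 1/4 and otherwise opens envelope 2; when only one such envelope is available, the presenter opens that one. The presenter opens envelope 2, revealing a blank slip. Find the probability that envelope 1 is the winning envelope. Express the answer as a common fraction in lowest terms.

4/7

Consider each possible location of the cheque in turn.
If it is in envelope 1 (prior 1/3): only envelope 2 is available, probability 1; weight (1/3)·1 = 1/3.
If it is in envelope 2 (prior 1/3): the presenter opened envelope 2, so this case is ruled out; weight (1/3)·0 = 0.
If it is in envelope 3 (prior 1/3): envelope 1 is available but not opened, probability 3/4; weight (1/3)·(3/4) = 1/4.
The weights sum to 7/12.
So P(the cheque in envelope 1 | the presenter opened envelope 2) = (1/3) / (7/12) = 4/7.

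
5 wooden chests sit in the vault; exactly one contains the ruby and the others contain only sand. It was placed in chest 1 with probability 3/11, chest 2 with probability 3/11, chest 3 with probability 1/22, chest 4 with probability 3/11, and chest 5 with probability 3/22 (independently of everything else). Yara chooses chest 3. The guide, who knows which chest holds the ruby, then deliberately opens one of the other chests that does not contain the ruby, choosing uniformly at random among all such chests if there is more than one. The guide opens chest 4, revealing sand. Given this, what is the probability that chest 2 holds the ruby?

8/21

Consider each possible location of the ruby in turn.
If it is in either of chests 1 and 2 (prior 3/11 each): the guide has 3 equally likely choices, so probability 1/3; weight (3/11)·(1/3) = 1/11 each.
If it is in chest 3 (prior 1/22): the guide has 4 equally likely choices, so probability 1/4; weight (1/22)·(1/4) = 1/88.
If it is in chest 4 (prior 3/11): the guide opened chest 4, so this case is ruled out; weight (3/11)·0 = 0.
If it is in chest 5 (prior 3/22): the guide has 3 equally likely choices, so probability 1/3; weight (3/22)·(1/3) = 1/22.
The weights sum to 21/88.
So P(the ruby in chest 2 | the guide opened chest 4) = (1/11) / (21/88) = 8/21.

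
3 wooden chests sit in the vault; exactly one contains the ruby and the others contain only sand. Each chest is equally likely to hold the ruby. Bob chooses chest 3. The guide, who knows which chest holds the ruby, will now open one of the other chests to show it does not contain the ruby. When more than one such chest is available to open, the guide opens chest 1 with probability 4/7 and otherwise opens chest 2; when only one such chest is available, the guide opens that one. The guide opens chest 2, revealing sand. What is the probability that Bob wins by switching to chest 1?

7/10

Apply Bayes' rule, conditioning on where the ruby actually is.
If it is in chest 1 (prior 1/3): only chest 2 is available, probability 1; weight (1/3)·1 = 1/3.
If it is in chest 2 (prior 1/3): the guide opened chest 2, so this case is ruled out; weight (1/3)·0 = 0.
If it is in chest 3 (prior 1/3): chest 1 is available but not opened, probability 3/7; weight (1/3)·(3/7) = 1/7.
The weights sum to 10/21.
So P(the ruby in chest 1 | the guide opened chest 2) = (1/3) / (10/21) = 7/10.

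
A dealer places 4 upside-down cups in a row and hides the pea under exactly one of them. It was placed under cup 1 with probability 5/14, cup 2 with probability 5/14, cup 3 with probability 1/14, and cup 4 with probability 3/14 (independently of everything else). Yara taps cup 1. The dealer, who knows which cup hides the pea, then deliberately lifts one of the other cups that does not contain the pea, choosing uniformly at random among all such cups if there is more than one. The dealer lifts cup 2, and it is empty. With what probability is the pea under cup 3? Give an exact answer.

Consider each possible location of the pea in turn.
If it is under cup 1 (prior 5/14): the dealer has 3 equally likely choices, so probability 1/3; weight (5/14)·(1/3) = 5/42.
If it is under cup 2 (prior 5/14): the dealer opened cup 2, so this case is ruled out; weight (5/14)·0 = 0.
If it is under cup 3 (prior 1/14): the dealer has 2 equally likely choices, so probability 1/2; weight (1/14)·(1/2) = 1/28.
If it is under cup 4 (prior 3/14): the dealer has 2 equally likely choices, so probability 1/2; weight (3/14)·(1/2) = 3/28.
The weights sum to 11/42.
So P(the pea under cup 3 | the dealer opened cup 2) = (1/28) / (11/42) = 3/22.

3/22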